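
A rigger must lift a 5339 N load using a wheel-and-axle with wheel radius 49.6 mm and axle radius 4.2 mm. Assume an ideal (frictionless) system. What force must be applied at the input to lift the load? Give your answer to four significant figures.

Wheel-and-axle MA = R/r = 49.6/4.2 = 11.81.
Effort = load / MA = 5339 / 11.81 = 452.09 N.

452.1 N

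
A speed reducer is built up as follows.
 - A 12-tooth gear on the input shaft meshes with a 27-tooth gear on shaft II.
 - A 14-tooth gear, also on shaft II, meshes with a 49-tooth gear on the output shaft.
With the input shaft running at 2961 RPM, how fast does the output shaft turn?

376 RPM

Gear mesh: ratio = 27/12 = 2.25, so shaft II turns at 2961 / 2.25 = 1316 RPM.
Gear mesh: ratio = 49/14 = 3.5, so the output shaft turns at 1316 / 3.5 = 376 RPM.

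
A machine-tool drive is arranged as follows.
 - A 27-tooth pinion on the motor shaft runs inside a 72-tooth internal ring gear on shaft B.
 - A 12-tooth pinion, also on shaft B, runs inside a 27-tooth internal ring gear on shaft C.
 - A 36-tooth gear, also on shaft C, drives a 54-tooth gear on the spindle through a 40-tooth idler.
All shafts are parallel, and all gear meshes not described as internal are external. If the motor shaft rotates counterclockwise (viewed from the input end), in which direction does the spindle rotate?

the motor shaft → shaft B: internal mesh, same direction → CCW.
shaft B → shaft C: internal mesh, same direction → CCW.
shaft C → the spindle: driver → idler → driven is 2 external meshes, 2 reversals → CCW.
2 reversals in total — an even number — so the spindle turns the same way as the motor shaft.

counterclockwise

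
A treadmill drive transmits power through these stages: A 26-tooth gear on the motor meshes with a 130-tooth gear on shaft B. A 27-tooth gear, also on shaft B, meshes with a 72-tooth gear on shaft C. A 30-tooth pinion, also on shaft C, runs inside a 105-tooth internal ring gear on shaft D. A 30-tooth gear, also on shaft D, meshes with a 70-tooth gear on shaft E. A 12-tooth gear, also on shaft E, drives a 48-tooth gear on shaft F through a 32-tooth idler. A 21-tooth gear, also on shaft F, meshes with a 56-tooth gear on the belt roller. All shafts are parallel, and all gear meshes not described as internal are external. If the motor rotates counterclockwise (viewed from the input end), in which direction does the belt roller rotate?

counterclockwise

the motor → shaft B: external mesh, 1 reversal → CW.
shaft B → shaft C: external mesh, 1 reversal → CCW.
shaft C → shaft D: internal mesh, same direction → CCW.
shaft D → shaft E: external mesh, 1 reversal → CW.
shaft E → shaft F: driver → idler → driven is 2 external meshes, 2 reversals → CW.
shaft F → the belt roller: external mesh, 1 reversal → CCW.
6 reversals in total — an even number — so the belt roller turns the same way as the motor.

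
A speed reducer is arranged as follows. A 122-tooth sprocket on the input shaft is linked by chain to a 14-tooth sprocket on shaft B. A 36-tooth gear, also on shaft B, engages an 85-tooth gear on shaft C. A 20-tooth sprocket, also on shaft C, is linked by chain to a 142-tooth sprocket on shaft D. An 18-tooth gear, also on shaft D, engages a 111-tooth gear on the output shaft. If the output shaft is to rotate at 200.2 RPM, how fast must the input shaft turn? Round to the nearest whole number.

2375 RPM

Overall ratio R = 0.11475 × 2.3611 × 7.1 × 6.1667 = 11.863.
Required input speed = output speed × R = 200.2 × 11.863 = 2375 RPM.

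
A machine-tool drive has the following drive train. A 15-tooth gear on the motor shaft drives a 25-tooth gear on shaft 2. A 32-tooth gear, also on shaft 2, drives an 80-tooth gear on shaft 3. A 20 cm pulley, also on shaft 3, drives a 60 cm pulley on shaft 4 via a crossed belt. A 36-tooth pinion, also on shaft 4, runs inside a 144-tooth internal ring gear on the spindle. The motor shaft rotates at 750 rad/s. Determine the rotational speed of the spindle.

Gear mesh: ratio = 25/15 = 1.6667, so shaft 2 turns at 750 / 1.6667 = 450 rad/s.
Gear mesh: ratio = 80/32 = 2.5, so shaft 3 turns at 450 / 2.5 = 180 rad/s.
Belt: ratio = 60/20 = 3, so shaft 4 turns at 180 / 3 = 60 rad/s.
Internal gear: ratio = 144/36 = 4, so the spindle turns at 60 / 4 = 15 rad/s.

15 rad/s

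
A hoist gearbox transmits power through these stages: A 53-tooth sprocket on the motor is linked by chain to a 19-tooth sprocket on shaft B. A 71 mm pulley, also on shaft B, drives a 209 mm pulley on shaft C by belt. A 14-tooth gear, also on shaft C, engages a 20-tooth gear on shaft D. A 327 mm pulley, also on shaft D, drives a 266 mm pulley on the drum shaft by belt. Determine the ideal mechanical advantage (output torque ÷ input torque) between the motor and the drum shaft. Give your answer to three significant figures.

Each stage contributes driven/driver: chain 19/53 = 0.35849, belt 209/71 = 2.9437, gear mesh 20/14 = 1.4286, belt 266/327 = 0.81346.
Overall: 0.35849 × 2.9437 × 1.4286 × 0.81346 = 1.2263.

1.23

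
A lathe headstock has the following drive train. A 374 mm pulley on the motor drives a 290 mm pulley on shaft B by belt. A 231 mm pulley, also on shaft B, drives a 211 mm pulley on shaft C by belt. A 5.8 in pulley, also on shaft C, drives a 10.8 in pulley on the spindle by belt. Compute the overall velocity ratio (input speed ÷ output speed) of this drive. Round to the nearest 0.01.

1.32

Each stage contributes driven/driver: belt 290/374 = 0.7754, belt 211/231 = 0.91342, belt 10.8/5.8 = 1.8621.
Overall: 0.7754 × 0.91342 × 1.8621 = 1.3188.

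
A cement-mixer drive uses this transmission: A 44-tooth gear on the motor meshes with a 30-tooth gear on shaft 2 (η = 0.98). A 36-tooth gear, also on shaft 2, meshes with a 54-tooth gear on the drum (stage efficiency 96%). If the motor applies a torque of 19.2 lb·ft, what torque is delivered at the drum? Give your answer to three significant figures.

18.5 lb·ft

After the gear mesh (30/44): 19.2 × 0.68182 × 0.98 = 12.829 lb·ft
After the gear mesh (54/36): 12.829 × 1.5 × 0.96 = 18.474 lb·ft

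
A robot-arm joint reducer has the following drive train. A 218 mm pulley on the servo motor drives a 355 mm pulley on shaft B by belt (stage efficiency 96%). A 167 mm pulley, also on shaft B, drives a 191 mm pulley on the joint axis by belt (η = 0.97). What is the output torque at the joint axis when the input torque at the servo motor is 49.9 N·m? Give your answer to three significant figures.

86.5 N·m

Belt: ratio = 355/218 = 1.6284; torque at shaft B = 49.9 × 1.6284 × 0.96 = 78.009 N·m.
Belt: ratio = 191/167 = 1.1437; torque at the joint axis = 78.009 × 1.1437 × 0.97 = 86.543 N·m.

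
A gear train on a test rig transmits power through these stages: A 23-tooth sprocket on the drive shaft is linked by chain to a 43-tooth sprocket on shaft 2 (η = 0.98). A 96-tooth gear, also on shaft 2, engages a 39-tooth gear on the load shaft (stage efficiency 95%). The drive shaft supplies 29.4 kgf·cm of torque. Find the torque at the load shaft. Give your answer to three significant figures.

20.8 kgf·cm

chain 43/23 = 1.8696 → τ = 29.4·1.8696·0.98 = 53.866 kgf·cm
gear mesh 39/96 = 0.40625 → τ = 53.866·0.40625·0.95 = 20.789 kgf·cm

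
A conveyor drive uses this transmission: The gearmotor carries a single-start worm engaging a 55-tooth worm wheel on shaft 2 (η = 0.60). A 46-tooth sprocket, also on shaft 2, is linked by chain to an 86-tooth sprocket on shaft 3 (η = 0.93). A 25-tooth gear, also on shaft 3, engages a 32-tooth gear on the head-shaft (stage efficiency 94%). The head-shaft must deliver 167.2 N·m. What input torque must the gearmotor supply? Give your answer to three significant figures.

2.42 N·m

Overall ratio R = 55 × 1.8696 × 1.28 = 131.62; overall efficiency η = 0.60 × 0.93 × 0.94 = 0.5245.
Input torque = output torque / (R × η) = 167.2 / (131.62 × 0.5245) = 2.4219 N·m.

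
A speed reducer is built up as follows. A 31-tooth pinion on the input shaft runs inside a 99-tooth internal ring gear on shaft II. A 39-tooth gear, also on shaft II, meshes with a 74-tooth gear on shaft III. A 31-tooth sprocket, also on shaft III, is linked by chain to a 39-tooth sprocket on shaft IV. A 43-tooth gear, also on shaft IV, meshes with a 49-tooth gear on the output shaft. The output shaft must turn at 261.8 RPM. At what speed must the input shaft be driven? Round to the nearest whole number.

Overall ratio R = 3.1935 × 1.8974 × 1.2581 × 1.1395 = 8.687.
Required input speed = output speed × R = 261.8 × 8.687 = 2274.3 RPM.

2274 RPM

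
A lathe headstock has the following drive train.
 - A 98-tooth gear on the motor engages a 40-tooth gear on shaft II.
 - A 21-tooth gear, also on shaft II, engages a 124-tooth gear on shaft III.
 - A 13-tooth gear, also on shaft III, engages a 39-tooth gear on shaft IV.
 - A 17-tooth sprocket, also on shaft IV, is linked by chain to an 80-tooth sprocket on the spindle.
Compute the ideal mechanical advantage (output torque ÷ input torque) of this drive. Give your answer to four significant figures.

34.03

Each stage contributes driven/driver: gear mesh 40/98 = 0.40816, gear mesh 124/21 = 5.9048, gear mesh 39/13 = 3, chain 80/17 = 4.7059.
Overall: 0.40816 × 5.9048 × 3 × 4.7059 = 34.025.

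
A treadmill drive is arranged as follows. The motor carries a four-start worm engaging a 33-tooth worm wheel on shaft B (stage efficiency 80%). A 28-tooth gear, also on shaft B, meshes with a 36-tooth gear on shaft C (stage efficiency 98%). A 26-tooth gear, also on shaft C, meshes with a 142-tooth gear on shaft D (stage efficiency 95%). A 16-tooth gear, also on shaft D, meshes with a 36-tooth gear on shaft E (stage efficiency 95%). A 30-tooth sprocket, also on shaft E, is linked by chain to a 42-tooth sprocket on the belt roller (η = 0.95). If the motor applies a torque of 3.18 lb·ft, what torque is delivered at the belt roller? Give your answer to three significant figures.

390 lb·ft

worm 33/4 = 8.25 → τ = 3.18·8.25·0.80 = 20.988 lb·ft
gear mesh 36/28 = 1.2857 → τ = 20.988·1.2857·0.98 = 26.445 lb·ft
gear mesh 142/26 = 5.4615 → τ = 26.445·5.4615·0.95 = 137.21 lb·ft
gear mesh 36/16 = 2.25 → τ = 137.21·2.25·0.95 = 293.28 lb·ft
chain 42/30 = 1.4 → τ = 293.28·1.4·0.95 = 390.07 lb·ft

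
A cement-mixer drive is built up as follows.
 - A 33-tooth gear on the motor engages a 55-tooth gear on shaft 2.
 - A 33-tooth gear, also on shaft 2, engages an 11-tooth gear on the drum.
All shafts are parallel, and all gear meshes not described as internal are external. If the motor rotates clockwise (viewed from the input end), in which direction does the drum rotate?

clockwise

the motor → shaft 2: external mesh, 1 reversal → CCW.
shaft 2 → the drum: external mesh, 1 reversal → CW.
2 reversals in total — an even number — so the drum turns the same way as the motor.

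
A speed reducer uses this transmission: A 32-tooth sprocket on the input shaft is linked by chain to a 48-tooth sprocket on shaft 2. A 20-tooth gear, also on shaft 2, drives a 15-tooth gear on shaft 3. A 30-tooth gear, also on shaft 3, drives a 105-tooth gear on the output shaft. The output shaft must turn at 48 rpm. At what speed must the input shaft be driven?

189 rpm

Overall ratio R = 1.5 × 0.75 × 3.5 = 3.9375.
Required input speed = output speed × R = 48 × 3.9375 = 189 rpm.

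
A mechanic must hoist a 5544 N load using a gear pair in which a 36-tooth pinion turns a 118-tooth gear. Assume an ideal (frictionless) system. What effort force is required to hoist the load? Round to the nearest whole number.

Gear pair MA = 118/36 = 3.2778.
Effort = load / MA = 5544 / 3.2778 = 1691.4 N.

1691 N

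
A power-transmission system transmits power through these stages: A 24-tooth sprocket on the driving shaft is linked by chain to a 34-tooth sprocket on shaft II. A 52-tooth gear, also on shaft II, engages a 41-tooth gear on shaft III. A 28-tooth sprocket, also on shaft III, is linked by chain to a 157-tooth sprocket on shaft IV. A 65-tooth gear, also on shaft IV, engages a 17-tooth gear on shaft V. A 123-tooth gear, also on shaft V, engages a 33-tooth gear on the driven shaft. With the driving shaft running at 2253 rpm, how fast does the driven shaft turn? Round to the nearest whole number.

5127 rpm

the driving shaft → shaft II (chain, 34/24): 2253 ÷ 1.4167 = 1590.4 rpm
shaft II → shaft III (gear mesh, 41/52): 1590.4 ÷ 0.78846 = 2017 rpm
shaft III → shaft IV (chain, 157/28): 2017 ÷ 5.6071 = 359.73 rpm
shaft IV → shaft V (gear mesh, 17/65): 359.73 ÷ 0.26154 = 1375.4 rpm
shaft V → the driven shaft (gear mesh, 33/123): 1375.4 ÷ 0.26829 = 5126.6 rpm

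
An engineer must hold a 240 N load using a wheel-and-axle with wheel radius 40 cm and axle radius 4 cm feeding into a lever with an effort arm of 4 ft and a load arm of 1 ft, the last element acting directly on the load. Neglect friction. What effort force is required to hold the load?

Wheel-and-axle MA = R/r = 40/4 = 10.
Lever MA = effort arm / load arm = 4/1 = 4.
Combined ideal MA = 10 × 4 = 40.
Effort = load / MA = 240 / 40 = 6 N.

6 N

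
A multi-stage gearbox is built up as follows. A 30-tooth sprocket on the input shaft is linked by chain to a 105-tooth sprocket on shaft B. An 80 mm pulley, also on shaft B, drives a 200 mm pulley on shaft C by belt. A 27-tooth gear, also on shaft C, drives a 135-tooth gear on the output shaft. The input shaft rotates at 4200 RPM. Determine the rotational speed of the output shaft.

96 RPM

chain 105/30 = 3.5 → 4200/3.5 = 1200 RPM
belt 200/80 = 2.5 → 1200/2.5 = 480 RPM
gear mesh 135/27 = 5 → 480/5 = 96 RPM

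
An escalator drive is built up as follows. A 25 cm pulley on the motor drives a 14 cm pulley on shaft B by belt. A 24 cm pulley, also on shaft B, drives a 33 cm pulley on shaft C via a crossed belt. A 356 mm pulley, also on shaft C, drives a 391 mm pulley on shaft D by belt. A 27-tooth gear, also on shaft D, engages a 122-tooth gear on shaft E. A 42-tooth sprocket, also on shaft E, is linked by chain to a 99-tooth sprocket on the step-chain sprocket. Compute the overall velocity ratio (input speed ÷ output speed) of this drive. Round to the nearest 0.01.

9.01

Each stage contributes driven/driver: belt 14/25 = 0.56, belt 33/24 = 1.375, belt 391/356 = 1.0983, gear mesh 122/27 = 4.5185, chain 99/42 = 2.3571.
Overall: 0.56 × 1.375 × 1.0983 × 4.5185 × 2.3571 = 9.0074.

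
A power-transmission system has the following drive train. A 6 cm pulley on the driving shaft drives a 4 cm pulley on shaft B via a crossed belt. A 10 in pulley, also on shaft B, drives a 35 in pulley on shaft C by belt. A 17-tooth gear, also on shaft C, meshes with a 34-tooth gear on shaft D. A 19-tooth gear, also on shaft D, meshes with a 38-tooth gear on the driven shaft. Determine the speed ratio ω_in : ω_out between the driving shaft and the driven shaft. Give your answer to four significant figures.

Each stage contributes driven/driver: belt 4/6 = 0.66667, belt 35/10 = 3.5, gear mesh 34/17 = 2, gear mesh 38/19 = 2.
Overall: 0.66667 × 3.5 × 2 × 2 = 9.3333.

9.333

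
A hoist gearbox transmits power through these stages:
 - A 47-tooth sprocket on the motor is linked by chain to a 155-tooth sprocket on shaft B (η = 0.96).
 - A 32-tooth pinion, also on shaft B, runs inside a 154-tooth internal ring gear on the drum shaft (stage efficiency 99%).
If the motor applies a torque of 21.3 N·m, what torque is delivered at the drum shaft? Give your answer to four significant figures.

321.3 N·m

Chain: ratio = 155/47 = 3.2979; torque at shaft B = 21.3 × 3.2979 × 0.96 = 67.435 N·m.
Internal gear: ratio = 154/32 = 4.8125; torque at the drum shaft = 67.435 × 4.8125 × 0.99 = 321.29 N·m.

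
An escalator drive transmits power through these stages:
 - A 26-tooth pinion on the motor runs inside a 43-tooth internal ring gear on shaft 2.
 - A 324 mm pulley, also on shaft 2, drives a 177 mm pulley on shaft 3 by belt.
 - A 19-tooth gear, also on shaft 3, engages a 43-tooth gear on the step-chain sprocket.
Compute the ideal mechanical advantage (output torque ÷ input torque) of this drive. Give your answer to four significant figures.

Each stage contributes driven/driver: internal gear 43/26 = 1.6538, belt 177/324 = 0.5463, gear mesh 43/19 = 2.2632.
Overall: 1.6538 × 0.5463 × 2.2632 = 2.0447.

2.045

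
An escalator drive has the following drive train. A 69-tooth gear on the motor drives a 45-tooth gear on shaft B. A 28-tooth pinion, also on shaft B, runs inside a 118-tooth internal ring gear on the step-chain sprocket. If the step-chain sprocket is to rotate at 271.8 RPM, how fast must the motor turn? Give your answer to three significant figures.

Overall ratio R = 0.65217 × 4.2143 = 2.7484.
Required input speed = output speed × R = 271.8 × 2.7484 = 747.03 RPM.

747 RPM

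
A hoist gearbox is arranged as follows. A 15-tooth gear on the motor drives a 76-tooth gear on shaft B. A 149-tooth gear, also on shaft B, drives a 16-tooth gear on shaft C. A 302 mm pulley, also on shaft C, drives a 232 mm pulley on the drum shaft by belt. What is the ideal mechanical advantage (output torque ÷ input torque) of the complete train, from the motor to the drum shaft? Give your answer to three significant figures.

Each stage contributes driven/driver: gear mesh 76/15 = 5.0667, gear mesh 16/149 = 0.10738, belt 232/302 = 0.76821.
Overall: 5.0667 × 0.10738 × 0.76821 = 0.41796.

0.418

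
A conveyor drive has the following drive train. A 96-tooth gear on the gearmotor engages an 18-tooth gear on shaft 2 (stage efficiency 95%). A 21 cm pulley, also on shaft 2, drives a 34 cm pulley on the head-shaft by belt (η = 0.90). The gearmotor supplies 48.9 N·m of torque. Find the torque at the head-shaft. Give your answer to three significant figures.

After the gear mesh (18/96): 48.9 × 0.1875 × 0.95 = 8.7103 N·m
After the belt (34/21): 8.7103 × 1.619 × 0.90 = 12.692 N·m

12.7 N·m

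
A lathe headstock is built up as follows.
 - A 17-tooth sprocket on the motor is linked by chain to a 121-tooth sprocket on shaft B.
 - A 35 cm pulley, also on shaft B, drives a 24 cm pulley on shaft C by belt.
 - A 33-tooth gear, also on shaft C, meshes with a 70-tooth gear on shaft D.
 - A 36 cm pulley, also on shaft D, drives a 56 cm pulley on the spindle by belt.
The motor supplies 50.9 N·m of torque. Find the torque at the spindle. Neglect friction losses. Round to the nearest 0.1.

chain 121/17 = 7.1176 → τ = 50.9·7.1176 = 362.29 N·m
belt 24/35 = 0.68571 → τ = 362.29·0.68571 = 248.43 N·m
gear mesh 70/33 = 2.1212 → τ = 248.43·2.1212 = 526.96 N·m
belt 56/36 = 1.5556 → τ = 526.96·1.5556 = 819.72 N·m

819.7 N·m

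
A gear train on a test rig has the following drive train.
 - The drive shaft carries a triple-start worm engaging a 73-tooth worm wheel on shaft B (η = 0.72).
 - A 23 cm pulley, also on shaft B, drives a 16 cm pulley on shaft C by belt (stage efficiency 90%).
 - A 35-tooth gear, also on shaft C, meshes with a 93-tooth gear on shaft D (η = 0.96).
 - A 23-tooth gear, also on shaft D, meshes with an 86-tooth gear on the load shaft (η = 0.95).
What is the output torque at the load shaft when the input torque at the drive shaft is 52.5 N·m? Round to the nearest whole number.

Worm: ratio = 73/3 = 24.333; torque at shaft B = 52.5 × 24.333 × 0.72 = 919.8 N·m.
Belt: ratio = 16/23 = 0.69565; torque at shaft C = 919.8 × 0.69565 × 0.90 = 575.87 N·m.
Gear mesh: ratio = 93/35 = 2.6571; torque at shaft D = 575.87 × 2.6571 × 0.96 = 1469 N·m.
Gear mesh: ratio = 86/23 = 3.7391; torque at the load shaft = 1469 × 3.7391 × 0.95 = 5218.1 N·m.

5218 N·m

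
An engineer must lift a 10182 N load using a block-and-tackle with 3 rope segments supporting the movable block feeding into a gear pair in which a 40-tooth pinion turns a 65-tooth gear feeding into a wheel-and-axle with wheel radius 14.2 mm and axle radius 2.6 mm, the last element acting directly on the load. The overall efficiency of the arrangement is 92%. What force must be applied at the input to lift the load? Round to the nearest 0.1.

415.7 N

Block-and-tackle MA = number of supporting rope parts = 3.
Gear pair MA = 65/40 = 1.625.
Wheel-and-axle MA = R/r = 14.2/2.6 = 5.4615.
Combined ideal MA = 3 × 1.625 × 5.4615 = 26.625.
Actual MA = 26.625 × 0.92 = 24.495.
Effort = load / actual MA = 10182 / 24.495 = 415.68 N.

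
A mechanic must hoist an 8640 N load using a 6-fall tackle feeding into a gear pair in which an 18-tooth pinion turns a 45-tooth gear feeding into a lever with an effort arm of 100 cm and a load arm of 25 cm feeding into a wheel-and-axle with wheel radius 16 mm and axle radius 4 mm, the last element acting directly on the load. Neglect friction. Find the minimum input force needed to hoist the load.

Block-and-tackle MA = number of supporting rope parts = 6.
Gear pair MA = 45/18 = 2.5.
Lever MA = effort arm / load arm = 100/25 = 4.
Wheel-and-axle MA = R/r = 16/4 = 4.
Combined ideal MA = 6 × 2.5 × 4 × 4 = 240.
Effort = load / MA = 8640 / 240 = 36 N.

36 N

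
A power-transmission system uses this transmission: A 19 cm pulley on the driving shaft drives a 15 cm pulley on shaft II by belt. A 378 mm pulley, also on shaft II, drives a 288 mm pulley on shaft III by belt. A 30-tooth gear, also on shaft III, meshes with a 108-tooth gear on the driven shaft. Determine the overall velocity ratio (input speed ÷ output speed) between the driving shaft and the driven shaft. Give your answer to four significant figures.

2.165

Each stage contributes driven/driver: belt 15/19 = 0.78947, belt 288/378 = 0.7619, gear mesh 108/30 = 3.6.
Overall: 0.78947 × 0.7619 × 3.6 = 2.1654.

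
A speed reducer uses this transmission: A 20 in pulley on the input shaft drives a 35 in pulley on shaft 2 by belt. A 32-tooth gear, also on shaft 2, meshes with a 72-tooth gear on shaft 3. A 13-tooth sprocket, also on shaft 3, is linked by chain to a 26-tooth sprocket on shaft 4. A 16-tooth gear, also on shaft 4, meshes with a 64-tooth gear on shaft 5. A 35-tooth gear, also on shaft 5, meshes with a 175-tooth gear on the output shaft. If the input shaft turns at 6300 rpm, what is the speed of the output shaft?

belt 35/20 = 1.75 → 6300/1.75 = 3600 rpm
gear mesh 72/32 = 2.25 → 3600/2.25 = 1600 rpm
chain 26/13 = 2 → 1600/2 = 800 rpm
gear mesh 64/16 = 4 → 800/4 = 200 rpm
gear mesh 175/35 = 5 → 200/5 = 40 rpm

40 rpm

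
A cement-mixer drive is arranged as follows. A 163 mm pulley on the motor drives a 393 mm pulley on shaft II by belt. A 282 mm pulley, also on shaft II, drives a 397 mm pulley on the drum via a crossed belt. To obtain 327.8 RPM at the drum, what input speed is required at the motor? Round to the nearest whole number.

1113 RPM

Overall ratio R = 2.411 × 1.4078 = 3.3943.
Required input speed = output speed × R = 327.8 × 3.3943 = 1112.6 RPM.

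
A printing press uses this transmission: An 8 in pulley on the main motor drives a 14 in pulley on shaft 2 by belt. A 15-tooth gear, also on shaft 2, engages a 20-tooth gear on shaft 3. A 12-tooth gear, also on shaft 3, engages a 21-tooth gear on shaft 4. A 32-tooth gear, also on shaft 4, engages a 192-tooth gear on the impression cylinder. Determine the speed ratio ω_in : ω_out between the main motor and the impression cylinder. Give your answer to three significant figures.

Each stage contributes driven/driver: belt 14/8 = 1.75, gear mesh 20/15 = 1.3333, gear mesh 21/12 = 1.75, gear mesh 192/32 = 6.
Overall: 1.75 × 1.3333 × 1.75 × 6 = 24.5.

24.5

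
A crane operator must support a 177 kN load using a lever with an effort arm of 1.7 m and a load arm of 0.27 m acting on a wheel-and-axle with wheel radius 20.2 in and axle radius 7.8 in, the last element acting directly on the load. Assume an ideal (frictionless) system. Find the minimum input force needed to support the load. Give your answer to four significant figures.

10.86 kN

Lever MA = effort arm / load arm = 1.7/0.27 = 6.2963.
Wheel-and-axle MA = R/r = 20.2/7.8 = 2.5897.
Combined ideal MA = 6.2963 × 2.5897 = 16.306.
Effort = load / MA = 177 / 16.306 = 10.855 kN.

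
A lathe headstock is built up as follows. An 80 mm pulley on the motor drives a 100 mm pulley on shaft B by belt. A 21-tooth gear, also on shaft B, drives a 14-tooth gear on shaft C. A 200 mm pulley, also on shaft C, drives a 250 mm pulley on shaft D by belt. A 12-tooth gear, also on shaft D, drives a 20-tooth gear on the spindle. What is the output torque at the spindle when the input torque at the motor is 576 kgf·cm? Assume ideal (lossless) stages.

1000 kgf·cm

Belt: ratio = 100/80 = 1.25; torque at shaft B = 576 × 1.25 = 720 kgf·cm.
Gear mesh: ratio = 14/21 = 0.66667; torque at shaft C = 720 × 0.66667 = 480 kgf·cm.
Belt: ratio = 250/200 = 1.25; torque at shaft D = 480 × 1.25 = 600 kgf·cm.
Gear mesh: ratio = 20/12 = 1.6667; torque at the spindle = 600 × 1.6667 = 1000 kgf·cm.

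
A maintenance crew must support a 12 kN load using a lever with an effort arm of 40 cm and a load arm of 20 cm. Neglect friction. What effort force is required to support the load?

Lever MA = effort arm / load arm = 40/20 = 2.
Effort = load / MA = 12 / 2 = 6 kN.

6 kN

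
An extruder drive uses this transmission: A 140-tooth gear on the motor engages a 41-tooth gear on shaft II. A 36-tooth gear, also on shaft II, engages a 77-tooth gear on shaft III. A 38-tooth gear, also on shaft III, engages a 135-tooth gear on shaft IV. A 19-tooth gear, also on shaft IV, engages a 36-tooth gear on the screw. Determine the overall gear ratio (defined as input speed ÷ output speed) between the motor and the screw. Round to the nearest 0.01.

4.22

Each stage contributes driven/driver: gear mesh 41/140 = 0.29286, gear mesh 77/36 = 2.1389, gear mesh 135/38 = 3.5526, gear mesh 36/19 = 1.8947.
Overall: 0.29286 × 2.1389 × 3.5526 × 1.8947 = 4.2164.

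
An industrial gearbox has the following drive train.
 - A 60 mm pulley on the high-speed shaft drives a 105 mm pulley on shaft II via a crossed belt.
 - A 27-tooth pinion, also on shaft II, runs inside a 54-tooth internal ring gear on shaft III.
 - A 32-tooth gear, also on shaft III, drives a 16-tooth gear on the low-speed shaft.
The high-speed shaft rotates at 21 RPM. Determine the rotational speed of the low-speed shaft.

the high-speed shaft → shaft II (belt, 105/60): 21 ÷ 1.75 = 12 RPM
shaft II → shaft III (internal gear, 54/27): 12 ÷ 2 = 6 RPM
shaft III → the low-speed shaft (gear mesh, 16/32): 6 ÷ 0.5 = 12 RPM

12 RPM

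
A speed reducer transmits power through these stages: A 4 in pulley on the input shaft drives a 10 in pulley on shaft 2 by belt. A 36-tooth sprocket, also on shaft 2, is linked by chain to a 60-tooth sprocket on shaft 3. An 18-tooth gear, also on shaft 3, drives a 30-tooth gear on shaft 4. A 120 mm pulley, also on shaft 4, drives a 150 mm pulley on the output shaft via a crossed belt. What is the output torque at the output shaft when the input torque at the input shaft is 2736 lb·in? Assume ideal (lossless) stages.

After the belt (10/4): 2736 × 2.5 = 6840 lb·in
After the chain (60/36): 6840 × 1.6667 = 11400 lb·in
After the gear mesh (30/18): 11400 × 1.6667 = 19000 lb·in
After the belt (150/120): 19000 × 1.25 = 23750 lb·in

23750 lb·in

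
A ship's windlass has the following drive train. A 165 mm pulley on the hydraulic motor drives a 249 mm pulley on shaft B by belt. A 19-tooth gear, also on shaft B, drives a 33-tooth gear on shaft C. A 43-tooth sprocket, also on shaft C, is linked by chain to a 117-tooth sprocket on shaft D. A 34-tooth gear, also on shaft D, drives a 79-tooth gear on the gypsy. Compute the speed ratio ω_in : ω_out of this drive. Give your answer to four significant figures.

16.57

Each stage contributes driven/driver: belt 249/165 = 1.5091, gear mesh 33/19 = 1.7368, chain 117/43 = 2.7209, gear mesh 79/34 = 2.3235.
Overall: 1.5091 × 1.7368 × 2.7209 × 2.3235 = 16.571.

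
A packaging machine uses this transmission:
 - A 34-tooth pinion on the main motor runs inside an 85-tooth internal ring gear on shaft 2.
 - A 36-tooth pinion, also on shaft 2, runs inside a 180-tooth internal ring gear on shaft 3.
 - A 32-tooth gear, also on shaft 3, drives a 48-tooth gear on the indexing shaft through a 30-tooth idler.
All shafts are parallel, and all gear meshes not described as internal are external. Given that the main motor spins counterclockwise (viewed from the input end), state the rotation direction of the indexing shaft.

the main motor → shaft 2: internal mesh, same direction → CCW.
shaft 2 → shaft 3: internal mesh, same direction → CCW.
shaft 3 → the indexing shaft: driver → idler → driven is 2 external meshes, 2 reversals → CCW.
2 reversals in total — an even number — so the indexing shaft turns the same way as the main motor.

counterclockwise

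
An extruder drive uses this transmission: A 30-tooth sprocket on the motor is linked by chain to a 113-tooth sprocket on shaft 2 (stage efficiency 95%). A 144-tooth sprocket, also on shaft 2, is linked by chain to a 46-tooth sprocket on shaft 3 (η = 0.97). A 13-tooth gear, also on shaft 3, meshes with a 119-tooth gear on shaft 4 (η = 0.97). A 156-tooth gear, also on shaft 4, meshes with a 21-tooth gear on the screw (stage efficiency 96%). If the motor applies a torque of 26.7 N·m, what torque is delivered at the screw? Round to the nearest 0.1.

34.0 N·m

Chain: ratio = 113/30 = 3.7667; torque at shaft 2 = 26.7 × 3.7667 × 0.95 = 95.541 N·m.
Chain: ratio = 46/144 = 0.31944; torque at shaft 3 = 95.541 × 0.31944 × 0.97 = 29.605 N·m.
Gear mesh: ratio = 119/13 = 9.1538; torque at shaft 4 = 29.605 × 9.1538 × 0.97 = 262.87 N·m.
Gear mesh: ratio = 21/156 = 0.13462; torque at the screw = 262.87 × 0.13462 × 0.96 = 33.97 N·m.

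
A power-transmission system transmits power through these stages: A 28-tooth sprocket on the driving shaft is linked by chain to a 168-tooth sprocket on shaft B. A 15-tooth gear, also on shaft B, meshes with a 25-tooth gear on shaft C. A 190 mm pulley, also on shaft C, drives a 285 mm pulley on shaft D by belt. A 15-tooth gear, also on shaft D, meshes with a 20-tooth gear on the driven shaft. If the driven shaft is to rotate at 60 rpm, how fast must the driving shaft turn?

1200 rpm

Overall ratio R = 6 × 1.6667 × 1.5 × 1.3333 = 20.
Required input speed = output speed × R = 60 × 20 = 1200 rpm.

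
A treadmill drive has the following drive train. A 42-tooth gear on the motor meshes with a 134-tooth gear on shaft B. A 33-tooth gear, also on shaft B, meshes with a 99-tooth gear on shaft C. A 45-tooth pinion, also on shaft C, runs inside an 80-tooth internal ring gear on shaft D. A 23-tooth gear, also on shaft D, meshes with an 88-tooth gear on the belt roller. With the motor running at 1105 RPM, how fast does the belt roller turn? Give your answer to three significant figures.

17.0 RPM

the motor → shaft B (gear mesh, 134/42): 1105 ÷ 3.1905 = 346.34 RPM
shaft B → shaft C (gear mesh, 99/33): 346.34 ÷ 3 = 115.45 RPM
shaft C → shaft D (internal gear, 80/45): 115.45 ÷ 1.7778 = 64.939 RPM
shaft D → the belt roller (gear mesh, 88/23): 64.939 ÷ 3.8261 = 16.973 RPM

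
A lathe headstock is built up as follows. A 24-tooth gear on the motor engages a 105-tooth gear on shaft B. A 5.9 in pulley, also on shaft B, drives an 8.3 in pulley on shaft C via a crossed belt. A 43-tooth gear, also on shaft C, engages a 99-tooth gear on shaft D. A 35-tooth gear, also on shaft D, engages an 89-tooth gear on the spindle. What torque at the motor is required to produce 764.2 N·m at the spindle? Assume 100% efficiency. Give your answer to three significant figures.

21.2 N·m

Overall ratio R = 4.375 × 1.4068 × 2.3023 × 2.5429 = 36.032.
Input torque = output torque / R = 764.2 / 36.032 = 21.209 N·m.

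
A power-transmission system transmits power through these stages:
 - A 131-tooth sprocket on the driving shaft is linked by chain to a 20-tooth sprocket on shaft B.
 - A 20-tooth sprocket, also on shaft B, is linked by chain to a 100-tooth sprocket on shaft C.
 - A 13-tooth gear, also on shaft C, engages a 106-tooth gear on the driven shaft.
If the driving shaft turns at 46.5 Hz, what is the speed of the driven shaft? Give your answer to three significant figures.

7.47 Hz

the driving shaft → shaft B (chain, 20/131): 46.5 ÷ 0.15267 = 304.57 Hz
shaft B → shaft C (chain, 100/20): 304.57 ÷ 5 = 60.915 Hz
shaft C → the driven shaft (gear mesh, 106/13): 60.915 ÷ 8.1538 = 7.4707 Hz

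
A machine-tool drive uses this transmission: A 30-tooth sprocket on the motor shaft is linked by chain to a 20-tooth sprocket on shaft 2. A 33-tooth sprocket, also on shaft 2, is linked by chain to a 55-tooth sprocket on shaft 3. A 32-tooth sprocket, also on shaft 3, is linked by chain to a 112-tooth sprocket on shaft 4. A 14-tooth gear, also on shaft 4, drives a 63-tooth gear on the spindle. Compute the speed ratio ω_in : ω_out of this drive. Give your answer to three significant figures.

17.5

Each stage contributes driven/driver: chain 20/30 = 0.66667, chain 55/33 = 1.6667, chain 112/32 = 3.5, gear mesh 63/14 = 4.5.
Overall: 0.66667 × 1.6667 × 3.5 × 4.5 = 17.5.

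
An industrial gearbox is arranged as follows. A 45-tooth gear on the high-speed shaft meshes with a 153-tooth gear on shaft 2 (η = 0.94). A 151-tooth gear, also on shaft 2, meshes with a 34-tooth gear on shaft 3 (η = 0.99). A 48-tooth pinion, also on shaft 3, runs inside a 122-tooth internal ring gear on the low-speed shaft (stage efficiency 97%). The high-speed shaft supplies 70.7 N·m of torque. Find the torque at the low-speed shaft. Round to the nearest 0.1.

gear mesh 153/45 = 3.4 → τ = 70.7·3.4·0.94 = 225.96 N·m
gear mesh 34/151 = 0.22517 → τ = 225.96·0.22517·0.99 = 50.369 N·m
internal gear 122/48 = 2.5417 → τ = 50.369·2.5417·0.97 = 124.18 N·m

124.2 N·m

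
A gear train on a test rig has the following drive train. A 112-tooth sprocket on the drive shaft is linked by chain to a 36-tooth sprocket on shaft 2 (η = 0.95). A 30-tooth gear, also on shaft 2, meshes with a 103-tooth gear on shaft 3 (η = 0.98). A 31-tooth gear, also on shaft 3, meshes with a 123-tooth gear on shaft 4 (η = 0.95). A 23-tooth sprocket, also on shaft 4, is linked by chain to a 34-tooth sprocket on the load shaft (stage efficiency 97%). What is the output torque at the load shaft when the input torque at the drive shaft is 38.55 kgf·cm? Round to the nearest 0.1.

214.1 kgf·cm

chain 36/112 = 0.32143 → τ = 38.55·0.32143·0.95 = 11.772 kgf·cm
gear mesh 103/30 = 3.4333 → τ = 11.772·3.4333·0.98 = 39.607 kgf·cm
gear mesh 123/31 = 3.9677 → τ = 39.607·3.9677·0.95 = 149.29 kgf·cm
chain 34/23 = 1.4783 → τ = 149.29·1.4783·0.97 = 214.07 kgf·cm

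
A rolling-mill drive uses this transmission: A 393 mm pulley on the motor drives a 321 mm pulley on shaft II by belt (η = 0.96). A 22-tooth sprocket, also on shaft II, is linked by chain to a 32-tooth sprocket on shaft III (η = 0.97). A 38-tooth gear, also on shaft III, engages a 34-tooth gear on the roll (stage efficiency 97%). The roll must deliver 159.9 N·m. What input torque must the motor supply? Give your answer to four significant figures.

166.5 N·m

Overall ratio R = 0.81679 × 1.4545 × 0.89474 = 1.063; overall efficiency η = 0.96 × 0.97 × 0.97 = 0.9033.
Input torque = output torque / (R × η) = 159.9 / (1.063 × 0.9033) = 166.53 N·m.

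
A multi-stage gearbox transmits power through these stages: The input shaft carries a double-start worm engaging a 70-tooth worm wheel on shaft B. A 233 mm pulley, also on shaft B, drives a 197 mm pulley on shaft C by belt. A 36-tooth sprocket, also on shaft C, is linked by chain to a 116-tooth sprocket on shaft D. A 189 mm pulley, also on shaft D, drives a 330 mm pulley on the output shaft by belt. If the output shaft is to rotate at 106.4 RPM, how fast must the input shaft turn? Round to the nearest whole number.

17714 RPM

Overall ratio R = 35 × 0.84549 × 3.2222 × 1.746 = 166.49.
Required input speed = output speed × R = 106.4 × 166.49 = 17714 RPM.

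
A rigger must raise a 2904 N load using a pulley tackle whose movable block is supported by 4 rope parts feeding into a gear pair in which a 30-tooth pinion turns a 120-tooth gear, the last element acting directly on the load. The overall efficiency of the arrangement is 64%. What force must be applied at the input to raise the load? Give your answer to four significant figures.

Block-and-tackle MA = number of supporting rope parts = 4.
Gear pair MA = 120/30 = 4.
Combined ideal MA = 4 × 4 = 16.
Actual MA = 16 × 0.64 = 10.24.
Effort = load / actual MA = 2904 / 10.24 = 283.59 N.

283.6 N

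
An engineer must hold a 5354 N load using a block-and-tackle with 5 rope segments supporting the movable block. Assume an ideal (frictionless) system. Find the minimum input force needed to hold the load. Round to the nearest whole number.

Block-and-tackle MA = number of supporting rope parts = 5.
Effort = load / MA = 5354 / 5 = 1070.8 N.

1071 N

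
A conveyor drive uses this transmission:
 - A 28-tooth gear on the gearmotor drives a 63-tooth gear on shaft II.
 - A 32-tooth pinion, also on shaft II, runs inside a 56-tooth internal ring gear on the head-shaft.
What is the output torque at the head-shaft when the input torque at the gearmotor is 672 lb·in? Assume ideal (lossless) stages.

gear mesh 63/28 = 2.25 → τ = 672·2.25 = 1512 lb·in
internal gear 56/32 = 1.75 → τ = 1512·1.75 = 2646 lb·in

2646 lb·in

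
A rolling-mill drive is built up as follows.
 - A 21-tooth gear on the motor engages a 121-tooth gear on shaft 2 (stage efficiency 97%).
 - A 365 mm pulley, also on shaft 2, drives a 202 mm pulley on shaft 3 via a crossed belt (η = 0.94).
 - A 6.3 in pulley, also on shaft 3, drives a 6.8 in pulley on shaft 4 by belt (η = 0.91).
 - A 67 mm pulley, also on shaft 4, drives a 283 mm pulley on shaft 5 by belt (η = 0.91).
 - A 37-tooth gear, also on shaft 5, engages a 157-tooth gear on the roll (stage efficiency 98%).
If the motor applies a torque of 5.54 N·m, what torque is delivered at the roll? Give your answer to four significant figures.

252.9 N·m

After the gear mesh (121/21): 5.54 × 5.7619 × 0.97 = 30.963 N·m
After the belt (202/365): 30.963 × 0.55342 × 0.94 = 16.108 N·m
After the belt (6.8/6.3): 16.108 × 1.0794 × 0.91 = 15.821 N·m
After the belt (283/67): 15.821 × 4.2239 × 0.91 = 60.813 N·m
After the gear mesh (157/37): 60.813 × 4.2432 × 0.98 = 252.88 N·m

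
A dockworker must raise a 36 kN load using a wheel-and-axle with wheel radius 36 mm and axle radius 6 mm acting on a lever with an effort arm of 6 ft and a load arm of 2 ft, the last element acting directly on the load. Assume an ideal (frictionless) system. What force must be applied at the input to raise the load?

2 kN

Wheel-and-axle MA = R/r = 36/6 = 6.
Lever MA = effort arm / load arm = 6/2 = 3.
Combined ideal MA = 6 × 3 = 18.
Effort = load / MA = 36 / 18 = 2 kN.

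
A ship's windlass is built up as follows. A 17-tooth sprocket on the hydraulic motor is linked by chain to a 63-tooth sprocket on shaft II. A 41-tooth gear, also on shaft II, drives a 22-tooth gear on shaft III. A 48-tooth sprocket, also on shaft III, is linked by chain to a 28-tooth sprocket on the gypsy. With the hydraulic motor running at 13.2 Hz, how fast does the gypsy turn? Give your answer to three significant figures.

the hydraulic motor → shaft II (chain, 63/17): 13.2 ÷ 3.7059 = 3.5619 Hz
shaft II → shaft III (gear mesh, 22/41): 3.5619 ÷ 0.53659 = 6.6381 Hz
shaft III → the gypsy (chain, 28/48): 6.6381 ÷ 0.58333 = 11.38 Hz

11.4 Hz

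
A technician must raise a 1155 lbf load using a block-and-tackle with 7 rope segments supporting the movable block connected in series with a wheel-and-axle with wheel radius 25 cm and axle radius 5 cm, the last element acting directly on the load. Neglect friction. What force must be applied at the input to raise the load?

Block-and-tackle MA = number of supporting rope parts = 7.
Wheel-and-axle MA = R/r = 25/5 = 5.
Combined ideal MA = 7 × 5 = 35.
Effort = load / MA = 1155 / 35 = 33 lbf.

33 lbf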